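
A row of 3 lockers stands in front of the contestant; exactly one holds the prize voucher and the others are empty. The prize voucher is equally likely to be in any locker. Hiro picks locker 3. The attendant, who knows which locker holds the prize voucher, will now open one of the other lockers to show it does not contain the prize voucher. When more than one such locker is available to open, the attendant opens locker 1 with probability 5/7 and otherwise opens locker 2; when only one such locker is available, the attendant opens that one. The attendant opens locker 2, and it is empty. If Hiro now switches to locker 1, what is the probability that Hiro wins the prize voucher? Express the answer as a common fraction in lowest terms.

Consider each possible location of the prize voucher in turn.
If it is in locker 1 (prior 1/3): only locker 2 is available, probability 1; weight (1/3)·1 = 1/3.
If it is in locker 2 (prior 1/3): the attendant opened locker 2, so this case is ruled out; weight (1/3)·0 = 0.
If it is in locker 3 (prior 1/3): locker 1 is available but not opened, probability 2/7; weight (1/3)·(2/7) = 2/21.
The weights sum to 3/7.
So P(the prize voucher in locker 1 | the attendant opened locker 2) = (1/3) / (3/7) = 7/9.

7/9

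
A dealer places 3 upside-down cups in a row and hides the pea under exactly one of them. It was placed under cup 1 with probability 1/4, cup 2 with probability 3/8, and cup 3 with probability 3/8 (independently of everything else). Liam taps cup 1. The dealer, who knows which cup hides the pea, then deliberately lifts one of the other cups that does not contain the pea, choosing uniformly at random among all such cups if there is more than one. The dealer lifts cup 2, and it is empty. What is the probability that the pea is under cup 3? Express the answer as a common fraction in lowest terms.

Condition on the true location of the pea.
If it is under cup 1 (prior 1/4): the dealer has 2 equally likely choices, so probability 1/2; weight (1/4)·(1/2) = 1/8.
If it is under cup 2 (prior 3/8): the dealer opened cup 2, so this case is ruled out; weight (3/8)·0 = 0.
If it is under cup 3 (prior 3/8): the dealer has no choice, probability 1; weight (3/8)·1 = 3/8.
The weights sum to 1/2.
So P(the pea under cup 3 | the dealer opened cup 2) = (3/8) / (1/2) = 3/4.

3/4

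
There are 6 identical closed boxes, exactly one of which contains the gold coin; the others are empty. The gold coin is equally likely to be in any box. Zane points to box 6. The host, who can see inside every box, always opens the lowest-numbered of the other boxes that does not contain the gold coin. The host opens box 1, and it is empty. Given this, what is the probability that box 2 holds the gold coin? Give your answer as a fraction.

1/5

Consider each possible location of the gold coin in turn.
If it is in box 1 (prior 1/6): the host opened box 1, so this case is ruled out; weight (1/6)·0 = 0.
If it is in any of boxes 2, 3, 4, 5, and 6 (prior 1/6 each): box 1 is the lowest-numbered option available, probability 1; weight (1/6)·1 = 1/6 each.
The weights sum to 5/6.
So P(the gold coin in box 2 | the host opened box 1) = (1/6) / (5/6) = 1/5.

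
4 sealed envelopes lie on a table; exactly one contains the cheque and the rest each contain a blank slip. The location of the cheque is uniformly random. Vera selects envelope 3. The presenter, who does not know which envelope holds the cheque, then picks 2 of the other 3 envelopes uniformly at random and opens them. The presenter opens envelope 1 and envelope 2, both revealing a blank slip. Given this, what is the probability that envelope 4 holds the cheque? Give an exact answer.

1/2

Because the presenter chose which envelopes to open without knowing where the cheque is, the choice is independent of the prize location. Learning that none of the 2 opened envelopes holds the cheque simply rules out those 2 locations and leaves the remaining 2 envelopes still equally likely by symmetry.
So P(the cheque in envelope 4) = 1/2.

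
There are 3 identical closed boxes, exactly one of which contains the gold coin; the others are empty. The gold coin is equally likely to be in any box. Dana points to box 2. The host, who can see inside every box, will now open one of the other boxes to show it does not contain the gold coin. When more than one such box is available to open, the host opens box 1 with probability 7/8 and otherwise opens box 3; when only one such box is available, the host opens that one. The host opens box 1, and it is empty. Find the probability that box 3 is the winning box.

8/15

Apply Bayes' rule, conditioning on where the gold coin actually is.
If it is in box 1 (prior 1/3): the host opened box 1, so this case is ruled out; weight (1/3)·0 = 0.
If it is in box 2 (prior 1/3): box 1 is available, opened with probability 7/8; weight (1/3)·(7/8) = 7/24.
If it is in box 3 (prior 1/3): only box 1 is available, probability 1; weight (1/3)·1 = 1/3.
The weights sum to 5/8.
So P(the gold coin in box 3 | the host opened box 1) = (1/3) / (5/8) = 8/15.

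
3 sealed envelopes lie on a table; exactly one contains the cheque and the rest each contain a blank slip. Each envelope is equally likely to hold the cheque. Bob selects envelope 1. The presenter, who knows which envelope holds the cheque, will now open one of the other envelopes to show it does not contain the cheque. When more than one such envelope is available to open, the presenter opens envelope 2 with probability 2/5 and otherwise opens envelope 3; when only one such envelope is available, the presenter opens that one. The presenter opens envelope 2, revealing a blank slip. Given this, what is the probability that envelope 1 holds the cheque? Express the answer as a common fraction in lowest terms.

2/7

Consider each possible location of the cheque in turn.
If it is in envelope 1 (prior 1/3): envelope 2 is available, opened with probability 2/5; weight (1/3)·(2/5) = 2/15.
If it is in envelope 2 (prior 1/3): the presenter opened envelope 2, so this case is ruled out; weight (1/3)·0 = 0.
If it is in envelope 3 (prior 1/3): only envelope 2 is available, probability 1; weight (1/3)·1 = 1/3.
The weights sum to 7/15.
So P(the cheque in envelope 1 | the presenter opened envelope 2) = (2/15) / (7/15) = 2/7.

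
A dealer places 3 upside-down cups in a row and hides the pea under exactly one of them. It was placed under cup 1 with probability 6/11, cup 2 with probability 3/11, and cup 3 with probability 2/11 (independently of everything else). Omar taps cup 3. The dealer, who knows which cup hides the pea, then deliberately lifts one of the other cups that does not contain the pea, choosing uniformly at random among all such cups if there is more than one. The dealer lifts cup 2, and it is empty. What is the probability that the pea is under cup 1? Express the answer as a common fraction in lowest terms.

6/7

Condition on the true location of the pea.
If it is under cup 1 (prior 6/11): the dealer has no choice, probability 1; weight (6/11)·1 = 6/11.
If it is under cup 2 (prior 3/11): the dealer opened cup 2, so this case is ruled out; weight (3/11)·0 = 0.
If it is under cup 3 (prior 2/11): the dealer has 2 equally likely choices, so probability 1/2; weight (2/11)·(1/2) = 1/11.
The weights sum to 7/11.
So P(the pea under cup 1 | the dealer opened cup 2) = (6/11) / (7/11) = 6/7.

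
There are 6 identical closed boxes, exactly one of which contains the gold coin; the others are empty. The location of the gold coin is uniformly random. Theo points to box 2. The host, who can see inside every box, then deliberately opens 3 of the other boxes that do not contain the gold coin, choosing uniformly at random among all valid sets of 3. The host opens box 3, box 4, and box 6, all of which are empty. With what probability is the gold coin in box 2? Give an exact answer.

Condition on the true location of the gold coin.
If it is in either of boxes 1 and 5 (prior 1/6 each): the host has 4 equally likely choices, so probability 1/4; weight (1/6)·(1/4) = 1/24 each.
If it is in box 2 (prior 1/6): the host has 10 equally likely choices, so probability 1/10; weight (1/6)·(1/10) = 1/60.
If it is in any of boxes 3, 4, and 6 (prior 1/6 each): that box was opened and seen not to hold the prize — ruled out; weight (1/6)·0 = 0 each.
The weights sum to 1/10.
So P(the gold coin in box 2 | the host opened box 3, box 4, and box 6) = (1/60) / (1/10) = 1/6.

1/6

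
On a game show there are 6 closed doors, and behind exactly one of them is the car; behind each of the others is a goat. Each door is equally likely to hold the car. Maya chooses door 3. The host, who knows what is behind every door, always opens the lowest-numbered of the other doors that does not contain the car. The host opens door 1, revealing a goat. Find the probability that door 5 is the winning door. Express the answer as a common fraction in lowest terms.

1/5

Condition on the true location of the car.
If it is behind door 1 (prior 1/6): the host opened door 1, so this case is ruled out; weight (1/6)·0 = 0.
If it is behind any of doors 2, 3, 4, 5, and 6 (prior 1/6 each): door 1 is the lowest-numbered option available, probability 1; weight (1/6)·1 = 1/6 each.
The weights sum to 5/6.
So P(the car behind door 5 | the host opened door 1) = (1/6) / (5/6) = 1/5.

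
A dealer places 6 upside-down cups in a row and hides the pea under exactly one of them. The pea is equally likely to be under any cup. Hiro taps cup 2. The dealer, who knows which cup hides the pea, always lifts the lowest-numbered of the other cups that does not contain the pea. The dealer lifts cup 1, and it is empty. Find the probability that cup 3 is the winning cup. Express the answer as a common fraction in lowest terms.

Condition on the true location of the pea.
If it is under cup 1 (prior 1/6): the dealer opened cup 1, so this case is ruled out; weight (1/6)·0 = 0.
If it is under any of cups 2, 3, 4, 5, and 6 (prior 1/6 each): cup 1 is the lowest-numbered option available, probability 1; weight (1/6)·1 = 1/6 each.
The weights sum to 5/6.
So P(the pea under cup 3 | the dealer opened cup 1) = (1/6) / (5/6) = 1/5.

1/5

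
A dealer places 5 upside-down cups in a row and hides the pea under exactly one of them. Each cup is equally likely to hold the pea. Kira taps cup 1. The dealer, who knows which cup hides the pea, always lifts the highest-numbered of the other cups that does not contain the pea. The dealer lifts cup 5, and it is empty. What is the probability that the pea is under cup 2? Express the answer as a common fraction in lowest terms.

Condition on the true location of the pea.
If it is under any of cups 1, 2, 3, and 4 (prior 1/5 each): cup 5 is the highest-numbered option available, probability 1; weight (1/5)·1 = 1/5 each.
If it is under cup 5 (prior 1/5): the dealer opened cup 5, so this case is ruled out; weight (1/5)·0 = 0.
The weights sum to 4/5.
So P(the pea under cup 2 | the dealer opened cup 5) = (1/5) / (4/5) = 1/4.

1/4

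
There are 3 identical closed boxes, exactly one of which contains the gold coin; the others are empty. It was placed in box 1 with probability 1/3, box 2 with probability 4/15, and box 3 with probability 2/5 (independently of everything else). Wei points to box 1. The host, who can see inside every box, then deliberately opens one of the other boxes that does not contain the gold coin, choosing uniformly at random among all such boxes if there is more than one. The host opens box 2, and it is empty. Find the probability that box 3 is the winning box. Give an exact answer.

Consider each possible location of the gold coin in turn.
If it is in box 1 (prior 1/3): the host has 2 equally likely choices, so probability 1/2; weight (1/3)·(1/2) = 1/6.
If it is in box 2 (prior 4/15): the host opened box 2, so this case is ruled out; weight (4/15)·0 = 0.
If it is in box 3 (prior 2/5): the host has no choice, probability 1; weight (2/5)·1 = 2/5.
The weights sum to 17/30.
So P(the gold coin in box 3 | the host opened box 2) = (2/5) / (17/30) = 12/17.

12/17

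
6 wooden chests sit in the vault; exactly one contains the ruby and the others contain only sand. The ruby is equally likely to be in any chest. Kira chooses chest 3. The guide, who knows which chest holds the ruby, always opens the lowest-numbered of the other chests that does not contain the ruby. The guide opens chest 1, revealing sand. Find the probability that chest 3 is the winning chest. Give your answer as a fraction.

Consider each possible location of the ruby in turn.
If it is in chest 1 (prior 1/6): the guide opened chest 1, so this case is ruled out; weight (1/6)·0 = 0.
If it is in any of chests 2, 3, 4, 5, and 6 (prior 1/6 each): chest 1 is the lowest-numbered option available, probability 1; weight (1/6)·1 = 1/6 each.
The weights sum to 5/6.
So P(the ruby in chest 3 | the guide opened chest 1) = (1/6) / (5/6) = 1/5.

1/5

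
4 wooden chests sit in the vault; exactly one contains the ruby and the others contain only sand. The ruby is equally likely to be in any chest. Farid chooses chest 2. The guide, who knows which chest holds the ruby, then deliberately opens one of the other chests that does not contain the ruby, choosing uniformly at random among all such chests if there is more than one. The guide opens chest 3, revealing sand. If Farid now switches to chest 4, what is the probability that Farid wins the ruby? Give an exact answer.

Consider each possible location of the ruby in turn.
If it is in either of chests 1 and 4 (prior 1/4 each): the guide has 2 equally likely choices, so probability 1/2; weight (1/4)·(1/2) = 1/8 each.
If it is in chest 2 (prior 1/4): the guide has 3 equally likely choices, so probability 1/3; weight (1/4)·(1/3) = 1/12.
If it is in chest 3 (prior 1/4): the guide opened chest 3, so this case is ruled out; weight (1/4)·0 = 0.
The weights sum to 1/3.
So P(the ruby in chest 4 | the guide opened chest 3) = (1/8) / (1/3) = 3/8.

3/8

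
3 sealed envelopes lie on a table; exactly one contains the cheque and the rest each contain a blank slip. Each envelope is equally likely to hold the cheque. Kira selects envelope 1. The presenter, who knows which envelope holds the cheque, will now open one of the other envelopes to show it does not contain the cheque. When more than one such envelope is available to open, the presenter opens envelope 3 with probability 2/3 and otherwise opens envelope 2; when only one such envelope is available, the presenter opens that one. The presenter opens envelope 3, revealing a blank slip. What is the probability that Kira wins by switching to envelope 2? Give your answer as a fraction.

3/5

Apply Bayes' rule, conditioning on where the cheque actually is.
If it is in envelope 1 (prior 1/3): envelope 3 is available, opened with probability 2/3; weight (1/3)·(2/3) = 2/9.
If it is in envelope 2 (prior 1/3): only envelope 3 is available, probability 1; weight (1/3)·1 = 1/3.
If it is in envelope 3 (prior 1/3): the presenter opened envelope 3, so this case is ruled out; weight (1/3)·0 = 0.
The weights sum to 5/9.
So P(the cheque in envelope 2 | the presenter opened envelope 3) = (1/3) / (5/9) = 3/5.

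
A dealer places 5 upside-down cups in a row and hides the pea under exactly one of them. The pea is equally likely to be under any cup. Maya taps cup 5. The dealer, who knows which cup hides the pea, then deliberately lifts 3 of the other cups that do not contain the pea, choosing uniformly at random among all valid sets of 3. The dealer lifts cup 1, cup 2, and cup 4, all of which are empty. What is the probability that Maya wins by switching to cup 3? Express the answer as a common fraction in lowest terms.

4/5

Apply Bayes' rule, conditioning on where the pea actually is.
If it is under any of cups 1, 2, and 4 (prior 1/5 each): that cup was opened and seen not to hold the prize — ruled out; weight (1/5)·0 = 0 each.
If it is under cup 3 (prior 1/5): the dealer has no choice, probability 1; weight (1/5)·1 = 1/5.
If it is under cup 5 (prior 1/5): the dealer has 4 equally likely choices, so probability 1/4; weight (1/5)·(1/4) = 1/20.
The weights sum to 1/4.
So P(the pea under cup 3 | the dealer opened cup 1, cup 2, and cup 4) = (1/5) / (1/4) = 4/5.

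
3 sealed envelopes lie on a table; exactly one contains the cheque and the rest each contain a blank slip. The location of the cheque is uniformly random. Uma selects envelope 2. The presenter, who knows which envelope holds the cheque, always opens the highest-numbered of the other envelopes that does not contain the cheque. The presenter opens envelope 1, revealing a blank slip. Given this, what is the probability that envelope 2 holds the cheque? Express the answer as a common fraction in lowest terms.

Consider each possible location of the cheque in turn.
If it is in envelope 1 (prior 1/3): the presenter opened envelope 1, so this case is ruled out; weight (1/3)·0 = 0.
If it is in envelope 2 (prior 1/3): the presenter would have opened envelope 3 instead, probability 0; weight (1/3)·0 = 0.
If it is in envelope 3 (prior 1/3): envelope 1 is the highest-numbered option available, probability 1; weight (1/3)·1 = 1/3.
The weights sum to 1/3.
So P(the cheque in envelope 2 | the presenter opened envelope 1) = 0 / (1/3) = 0.

0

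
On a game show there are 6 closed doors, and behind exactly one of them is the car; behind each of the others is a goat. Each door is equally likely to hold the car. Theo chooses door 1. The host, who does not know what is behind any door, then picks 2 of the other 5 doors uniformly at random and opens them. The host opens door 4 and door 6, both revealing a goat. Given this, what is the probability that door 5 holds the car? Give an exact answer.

Condition on the true location of the car.
If it is behind any of doors 1, 2, 3, and 5 (prior 1/6 each): the host picks exactly this set with probability 1/10 regardless, and none is the prize; weight (1/6)·(1/10) = 1/60 each.
If it is behind either of doors 4 and 6 (prior 1/6 each): that door was opened and seen not to hold the prize — ruled out; weight (1/6)·0 = 0 each.
The weights sum to 1/15.
So P(the car behind door 5 | the host opened door 4 and door 6) = (1/60) / (1/15) = 1/4.

1/4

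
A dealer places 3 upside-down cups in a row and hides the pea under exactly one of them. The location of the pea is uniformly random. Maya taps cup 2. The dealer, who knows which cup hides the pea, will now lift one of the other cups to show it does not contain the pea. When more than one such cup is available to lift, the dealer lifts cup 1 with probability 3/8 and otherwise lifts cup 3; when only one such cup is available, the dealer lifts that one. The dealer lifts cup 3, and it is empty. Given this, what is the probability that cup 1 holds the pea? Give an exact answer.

Consider each possible location of the pea in turn.
If it is under cup 1 (prior 1/3): only cup 3 is available, probability 1; weight (1/3)·1 = 1/3.
If it is under cup 2 (prior 1/3): cup 1 is available but not opened, probability 5/8; weight (1/3)·(5/8) = 5/24.
If it is under cup 3 (prior 1/3): the dealer opened cup 3, so this case is ruled out; weight (1/3)·0 = 0.
The weights sum to 13/24.
So P(the pea under cup 1 | the dealer opened cup 3) = (1/3) / (13/24) = 8/13.

8/13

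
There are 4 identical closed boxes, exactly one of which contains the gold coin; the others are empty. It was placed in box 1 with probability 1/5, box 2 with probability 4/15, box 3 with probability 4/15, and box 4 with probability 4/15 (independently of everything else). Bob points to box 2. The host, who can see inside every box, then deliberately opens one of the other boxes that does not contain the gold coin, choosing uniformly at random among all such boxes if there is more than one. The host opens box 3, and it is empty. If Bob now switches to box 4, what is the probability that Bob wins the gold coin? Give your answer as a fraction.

Condition on the true location of the gold coin.
If it is in box 1 (prior 1/5): the host has 2 equally likely choices, so probability 1/2; weight (1/5)·(1/2) = 1/10.
If it is in box 2 (prior 4/15): the host has 3 equally likely choices, so probability 1/3; weight (4/15)·(1/3) = 4/45.
If it is in box 3 (prior 4/15): the host opened box 3, so this case is ruled out; weight (4/15)·0 = 0.
If it is in box 4 (prior 4/15): the host has 2 equally likely choices, so probability 1/2; weight (4/15)·(1/2) = 2/15.
The weights sum to 29/90.
So P(the gold coin in box 4 | the host opened box 3) = (2/15) / (29/90) = 12/29.

12/29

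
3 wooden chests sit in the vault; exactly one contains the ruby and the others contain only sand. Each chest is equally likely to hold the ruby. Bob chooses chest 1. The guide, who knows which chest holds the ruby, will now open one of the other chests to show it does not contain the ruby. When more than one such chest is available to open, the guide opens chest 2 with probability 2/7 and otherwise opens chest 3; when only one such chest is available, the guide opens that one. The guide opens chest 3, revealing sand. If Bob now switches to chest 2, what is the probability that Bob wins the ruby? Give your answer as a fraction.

Apply Bayes' rule, conditioning on where the ruby actually is.
If it is in chest 1 (prior 1/3): chest 2 is available but not opened, probability 5/7; weight (1/3)·(5/7) = 5/21.
If it is in chest 2 (prior 1/3): only chest 3 is available, probability 1; weight (1/3)·1 = 1/3.
If it is in chest 3 (prior 1/3): the guide opened chest 3, so this case is ruled out; weight (1/3)·0 = 0.
The weights sum to 4/7.
So P(the ruby in chest 2 | the guide opened chest 3) = (1/3) / (4/7) = 7/12.

7/12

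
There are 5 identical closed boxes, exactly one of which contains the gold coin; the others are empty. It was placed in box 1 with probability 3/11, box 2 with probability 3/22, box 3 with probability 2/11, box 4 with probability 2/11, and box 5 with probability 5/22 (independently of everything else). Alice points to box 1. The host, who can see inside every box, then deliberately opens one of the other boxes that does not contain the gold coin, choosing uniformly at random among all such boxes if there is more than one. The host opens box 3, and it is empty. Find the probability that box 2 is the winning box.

Apply Bayes' rule, conditioning on where the gold coin actually is.
If it is in box 1 (prior 3/11): the host has 4 equally likely choices, so probability 1/4; weight (3/11)·(1/4) = 3/44.
If it is in box 2 (prior 3/22): the host has 3 equally likely choices, so probability 1/3; weight (3/22)·(1/3) = 1/22.
If it is in box 3 (prior 2/11): the host opened box 3, so this case is ruled out; weight (2/11)·0 = 0.
If it is in box 4 (prior 2/11): the host has 3 equally likely choices, so probability 1/3; weight (2/11)·(1/3) = 2/33.
If it is in box 5 (prior 5/22): the host has 3 equally likely choices, so probability 1/3; weight (5/22)·(1/3) = 5/66.
The weights sum to 1/4.
So P(the gold coin in box 2 | the host opened box 3) = (1/22) / (1/4) = 2/11.

2/11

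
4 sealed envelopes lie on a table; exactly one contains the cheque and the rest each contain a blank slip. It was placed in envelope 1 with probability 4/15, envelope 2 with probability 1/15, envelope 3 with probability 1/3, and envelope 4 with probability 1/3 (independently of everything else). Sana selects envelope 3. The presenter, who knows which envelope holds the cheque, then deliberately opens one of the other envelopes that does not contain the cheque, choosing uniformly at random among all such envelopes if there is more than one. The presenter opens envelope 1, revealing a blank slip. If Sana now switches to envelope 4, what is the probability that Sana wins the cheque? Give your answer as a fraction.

Consider each possible location of the cheque in turn.
If it is in envelope 1 (prior 4/15): the presenter opened envelope 1, so this case is ruled out; weight (4/15)·0 = 0.
If it is in envelope 2 (prior 1/15): the presenter has 2 equally likely choices, so probability 1/2; weight (1/15)·(1/2) = 1/30.
If it is in envelope 3 (prior 1/3): the presenter has 3 equally likely choices, so probability 1/3; weight (1/3)·(1/3) = 1/9.
If it is in envelope 4 (prior 1/3): the presenter has 2 equally likely choices, so probability 1/2; weight (1/3)·(1/2) = 1/6.
The weights sum to 14/45.
So P(the cheque in envelope 4 | the presenter opened envelope 1) = (1/6) / (14/45) = 15/28.

15/28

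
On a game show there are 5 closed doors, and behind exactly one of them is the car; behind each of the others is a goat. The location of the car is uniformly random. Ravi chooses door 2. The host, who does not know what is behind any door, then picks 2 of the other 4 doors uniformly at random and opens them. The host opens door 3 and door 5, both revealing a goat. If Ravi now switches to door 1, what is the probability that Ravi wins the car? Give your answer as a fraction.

1/3

Consider each possible location of the car in turn.
If it is behind any of doors 1, 2, and 4 (prior 1/5 each): the host picks exactly this set with probability 1/6 regardless, and none is the prize; weight (1/5)·(1/6) = 1/30 each.
If it is behind either of doors 3 and 5 (prior 1/5 each): that door was opened and seen not to hold the prize — ruled out; weight (1/5)·0 = 0 each.
The weights sum to 1/10.
So P(the car behind door 1 | the host opened door 3 and door 5) = (1/30) / (1/10) = 1/3.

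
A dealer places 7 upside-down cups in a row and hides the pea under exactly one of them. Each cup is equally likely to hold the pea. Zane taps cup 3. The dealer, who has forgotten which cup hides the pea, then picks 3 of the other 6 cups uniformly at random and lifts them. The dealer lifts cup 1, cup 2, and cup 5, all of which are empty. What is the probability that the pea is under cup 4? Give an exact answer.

1/4

Consider each possible location of the pea in turn.
If it is under any of cups 1, 2, and 5 (prior 1/7 each): that cup was opened and seen not to hold the prize — ruled out; weight (1/7)·0 = 0 each.
If it is under any of cups 3, 4, 6, and 7 (prior 1/7 each): the dealer picks exactly this set with probability 1/20 regardless, and none is the prize; weight (1/7)·(1/20) = 1/140 each.
The weights sum to 1/35.
So P(the pea under cup 4 | the dealer opened cup 1, cup 2, and cup 5) = (1/140) / (1/35) = 1/4.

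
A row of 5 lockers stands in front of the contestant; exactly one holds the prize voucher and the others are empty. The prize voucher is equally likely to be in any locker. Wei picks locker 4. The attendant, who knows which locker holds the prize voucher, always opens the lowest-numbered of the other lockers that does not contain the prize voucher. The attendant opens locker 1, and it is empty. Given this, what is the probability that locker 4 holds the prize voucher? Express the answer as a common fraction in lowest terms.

Condition on the true location of the prize voucher.
If it is in locker 1 (prior 1/5): the attendant opened locker 1, so this case is ruled out; weight (1/5)·0 = 0.
If it is in any of lockers 2, 3, 4, and 5 (prior 1/5 each): locker 1 is the lowest-numbered option available, probability 1; weight (1/5)·1 = 1/5 each.
The weights sum to 4/5.
So P(the prize voucher in locker 4 | the attendant opened locker 1) = (1/5) / (4/5) = 1/4.

1/4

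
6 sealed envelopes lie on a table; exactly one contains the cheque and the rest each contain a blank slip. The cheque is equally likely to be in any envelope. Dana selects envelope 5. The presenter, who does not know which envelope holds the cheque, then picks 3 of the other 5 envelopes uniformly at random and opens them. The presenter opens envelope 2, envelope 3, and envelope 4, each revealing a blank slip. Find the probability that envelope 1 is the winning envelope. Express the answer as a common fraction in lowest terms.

Apply Bayes' rule, conditioning on where the cheque actually is.
If it is in any of envelopes 1, 5, and 6 (prior 1/6 each): the presenter picks exactly this set with probability 1/10 regardless, and none is the prize; weight (1/6)·(1/10) = 1/60 each.
If it is in any of envelopes 2, 3, and 4 (prior 1/6 each): that envelope was opened and seen not to hold the prize — ruled out; weight (1/6)·0 = 0 each.
The weights sum to 1/20.
So P(the cheque in envelope 1 | the presenter opened envelope 2, envelope 3, and envelope 4) = (1/60) / (1/20) = 1/3.

1/3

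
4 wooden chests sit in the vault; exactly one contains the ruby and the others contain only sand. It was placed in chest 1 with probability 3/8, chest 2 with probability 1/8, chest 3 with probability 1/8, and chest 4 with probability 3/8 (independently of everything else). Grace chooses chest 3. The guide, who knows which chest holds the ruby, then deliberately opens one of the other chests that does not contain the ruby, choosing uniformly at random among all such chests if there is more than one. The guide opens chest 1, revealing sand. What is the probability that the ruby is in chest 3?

1/7

Condition on the true location of the ruby.
If it is in chest 1 (prior 3/8): the guide opened chest 1, so this case is ruled out; weight (3/8)·0 = 0.
If it is in chest 2 (prior 1/8): the guide has 2 equally likely choices, so probability 1/2; weight (1/8)·(1/2) = 1/16.
If it is in chest 3 (prior 1/8): the guide has 3 equally likely choices, so probability 1/3; weight (1/8)·(1/3) = 1/24.
If it is in chest 4 (prior 3/8): the guide has 2 equally likely choices, so probability 1/2; weight (3/8)·(1/2) = 3/16.
The weights sum to 7/24.
So P(the ruby in chest 3 | the guide opened chest 1) = (1/24) / (7/24) = 1/7.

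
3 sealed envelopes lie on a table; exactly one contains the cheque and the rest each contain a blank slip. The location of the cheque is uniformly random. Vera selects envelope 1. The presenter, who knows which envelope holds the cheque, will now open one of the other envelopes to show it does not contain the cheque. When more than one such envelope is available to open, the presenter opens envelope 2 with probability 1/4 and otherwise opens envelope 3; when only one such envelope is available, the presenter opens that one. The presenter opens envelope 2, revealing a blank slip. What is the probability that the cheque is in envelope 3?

4/5

Condition on the true location of the cheque.
If it is in envelope 1 (prior 1/3): envelope 2 is available, opened with probability 1/4; weight (1/3)·(1/4) = 1/12.
If it is in envelope 2 (prior 1/3): the presenter opened envelope 2, so this case is ruled out; weight (1/3)·0 = 0.
If it is in envelope 3 (prior 1/3): only envelope 2 is available, probability 1; weight (1/3)·1 = 1/3.
The weights sum to 5/12.
So P(the cheque in envelope 3 | the presenter opened envelope 2) = (1/3) / (5/12) = 4/5.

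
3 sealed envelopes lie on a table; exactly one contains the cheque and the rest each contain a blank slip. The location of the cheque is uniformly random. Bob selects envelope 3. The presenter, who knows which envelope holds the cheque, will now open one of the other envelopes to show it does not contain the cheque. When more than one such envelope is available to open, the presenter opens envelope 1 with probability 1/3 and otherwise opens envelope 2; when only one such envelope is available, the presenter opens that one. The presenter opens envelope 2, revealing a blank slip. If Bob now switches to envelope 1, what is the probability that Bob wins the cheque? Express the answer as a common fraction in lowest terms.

3/5

Condition on the true location of the cheque.
If it is in envelope 1 (prior 1/3): only envelope 2 is available, probability 1; weight (1/3)·1 = 1/3.
If it is in envelope 2 (prior 1/3): the presenter opened envelope 2, so this case is ruled out; weight (1/3)·0 = 0.
If it is in envelope 3 (prior 1/3): envelope 1 is available but not opened, probability 2/3; weight (1/3)·(2/3) = 2/9.
The weights sum to 5/9.
So P(the cheque in envelope 1 | the presenter opened envelope 2) = (1/3) / (5/9) = 3/5.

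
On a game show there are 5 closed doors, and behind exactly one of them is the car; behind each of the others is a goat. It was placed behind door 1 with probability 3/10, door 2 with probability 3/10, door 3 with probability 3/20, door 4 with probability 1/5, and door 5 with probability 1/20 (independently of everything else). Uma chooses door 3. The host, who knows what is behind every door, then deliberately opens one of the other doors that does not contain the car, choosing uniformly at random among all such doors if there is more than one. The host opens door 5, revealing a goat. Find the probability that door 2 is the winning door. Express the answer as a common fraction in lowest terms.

24/73

Consider each possible location of the car in turn.
If it is behind either of doors 1 and 2 (prior 3/10 each): the host has 3 equally likely choices, so probability 1/3; weight (3/10)·(1/3) = 1/10 each.
If it is behind door 3 (prior 3/20): the host has 4 equally likely choices, so probability 1/4; weight (3/20)·(1/4) = 3/80.
If it is behind door 4 (prior 1/5): the host has 3 equally likely choices, so probability 1/3; weight (1/5)·(1/3) = 1/15.
If it is behind door 5 (prior 1/20): the host opened door 5, so this case is ruled out; weight (1/20)·0 = 0.
The weights sum to 73/240.
So P(the car behind door 2 | the host opened door 5) = (1/10) / (73/240) = 24/73.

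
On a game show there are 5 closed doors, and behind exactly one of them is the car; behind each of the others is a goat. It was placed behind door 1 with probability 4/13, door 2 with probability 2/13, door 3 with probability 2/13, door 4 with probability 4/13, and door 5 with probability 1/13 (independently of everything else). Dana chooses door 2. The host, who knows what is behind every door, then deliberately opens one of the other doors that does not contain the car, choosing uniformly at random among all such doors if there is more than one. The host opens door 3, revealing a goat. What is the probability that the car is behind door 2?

1/7

Apply Bayes' rule, conditioning on where the car actually is.
If it is behind either of doors 1 and 4 (prior 4/13 each): the host has 3 equally likely choices, so probability 1/3; weight (4/13)·(1/3) = 4/39 each.
If it is behind door 2 (prior 2/13): the host has 4 equally likely choices, so probability 1/4; weight (2/13)·(1/4) = 1/26.
If it is behind door 3 (prior 2/13): the host opened door 3, so this case is ruled out; weight (2/13)·0 = 0.
If it is behind door 5 (prior 1/13): the host has 3 equally likely choices, so probability 1/3; weight (1/13)·(1/3) = 1/39.
The weights sum to 7/26.
So P(the car behind door 2 | the host opened door 3) = (1/26) / (7/26) = 1/7.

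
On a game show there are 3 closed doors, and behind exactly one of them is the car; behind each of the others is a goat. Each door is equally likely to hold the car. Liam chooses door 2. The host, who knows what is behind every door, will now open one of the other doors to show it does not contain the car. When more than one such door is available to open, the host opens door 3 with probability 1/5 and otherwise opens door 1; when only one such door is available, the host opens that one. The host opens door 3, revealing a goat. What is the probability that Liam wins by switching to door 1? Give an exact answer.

5/6

Apply Bayes' rule, conditioning on where the car actually is.
If it is behind door 1 (prior 1/3): only door 3 is available, probability 1; weight (1/3)·1 = 1/3.
If it is behind door 2 (prior 1/3): door 3 is available, opened with probability 1/5; weight (1/3)·(1/5) = 1/15.
If it is behind door 3 (prior 1/3): the host opened door 3, so this case is ruled out; weight (1/3)·0 = 0.
The weights sum to 2/5.
So P(the car behind door 1 | the host opened door 3) = (1/3) / (2/5) = 5/6.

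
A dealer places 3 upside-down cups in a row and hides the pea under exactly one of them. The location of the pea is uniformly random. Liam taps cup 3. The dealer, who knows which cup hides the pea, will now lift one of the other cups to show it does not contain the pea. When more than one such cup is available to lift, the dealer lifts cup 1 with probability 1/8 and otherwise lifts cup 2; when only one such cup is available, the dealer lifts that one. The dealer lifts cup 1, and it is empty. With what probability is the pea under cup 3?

Condition on the true location of the pea.
If it is under cup 1 (prior 1/3): the dealer opened cup 1, so this case is ruled out; weight (1/3)·0 = 0.
If it is under cup 2 (prior 1/3): only cup 1 is available, probability 1; weight (1/3)·1 = 1/3.
If it is under cup 3 (prior 1/3): cup 1 is available, opened with probability 1/8; weight (1/3)·(1/8) = 1/24.
The weights sum to 3/8.
So P(the pea under cup 3 | the dealer opened cup 1) = (1/24) / (3/8) = 1/9.

1/9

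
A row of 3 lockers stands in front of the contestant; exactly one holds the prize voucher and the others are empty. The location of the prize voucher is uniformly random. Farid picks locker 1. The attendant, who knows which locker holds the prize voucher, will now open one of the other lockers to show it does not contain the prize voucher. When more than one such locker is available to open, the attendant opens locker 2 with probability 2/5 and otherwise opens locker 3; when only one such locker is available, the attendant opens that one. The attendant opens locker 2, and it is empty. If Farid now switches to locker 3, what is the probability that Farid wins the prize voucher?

5/7

Apply Bayes' rule, conditioning on where the prize voucher actually is.
If it is in locker 1 (prior 1/3): locker 2 is available, opened with probability 2/5; weight (1/3)·(2/5) = 2/15.
If it is in locker 2 (prior 1/3): the attendant opened locker 2, so this case is ruled out; weight (1/3)·0 = 0.
If it is in locker 3 (prior 1/3): only locker 2 is available, probability 1; weight (1/3)·1 = 1/3.
The weights sum to 7/15.
So P(the prize voucher in locker 3 | the attendant opened locker 2) = (1/3) / (7/15) = 5/7.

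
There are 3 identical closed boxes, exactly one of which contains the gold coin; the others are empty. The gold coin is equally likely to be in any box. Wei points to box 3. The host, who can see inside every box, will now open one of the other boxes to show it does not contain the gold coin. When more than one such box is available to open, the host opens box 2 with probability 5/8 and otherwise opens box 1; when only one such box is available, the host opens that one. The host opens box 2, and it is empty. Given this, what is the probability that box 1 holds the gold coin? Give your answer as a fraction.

Condition on the true location of the gold coin.
If it is in box 1 (prior 1/3): only box 2 is available, probability 1; weight (1/3)·1 = 1/3.
If it is in box 2 (prior 1/3): the host opened box 2, so this case is ruled out; weight (1/3)·0 = 0.
If it is in box 3 (prior 1/3): box 2 is available, opened with probability 5/8; weight (1/3)·(5/8) = 5/24.
The weights sum to 13/24.
So P(the gold coin in box 1 | the host opened box 2) = (1/3) / (13/24) = 8/13.

8/13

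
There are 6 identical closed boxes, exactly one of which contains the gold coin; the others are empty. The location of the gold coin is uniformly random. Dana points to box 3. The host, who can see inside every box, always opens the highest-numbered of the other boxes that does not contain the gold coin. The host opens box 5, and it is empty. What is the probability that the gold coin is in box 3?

Condition on the true location of the gold coin.
If it is in any of boxes 1, 2, 3, and 4 (prior 1/6 each): the host would have opened box 6 instead, probability 0; weight (1/6)·0 = 0 each.
If it is in box 5 (prior 1/6): the host opened box 5, so this case is ruled out; weight (1/6)·0 = 0.
If it is in box 6 (prior 1/6): box 5 is the highest-numbered option available, probability 1; weight (1/6)·1 = 1/6.
The weights sum to 1/6.
So P(the gold coin in box 3 | the host opened box 5) = 0 / (1/6) = 0.

0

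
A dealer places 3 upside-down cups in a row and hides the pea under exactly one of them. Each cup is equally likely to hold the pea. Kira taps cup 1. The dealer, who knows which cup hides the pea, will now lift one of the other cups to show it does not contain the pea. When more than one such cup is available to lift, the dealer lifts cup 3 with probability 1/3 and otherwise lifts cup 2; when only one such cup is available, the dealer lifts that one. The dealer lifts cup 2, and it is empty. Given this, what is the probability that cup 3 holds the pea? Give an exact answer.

3/5

Apply Bayes' rule, conditioning on where the pea actually is.
If it is under cup 1 (prior 1/3): cup 3 is available but not opened, probability 2/3; weight (1/3)·(2/3) = 2/9.
If it is under cup 2 (prior 1/3): the dealer opened cup 2, so this case is ruled out; weight (1/3)·0 = 0.
If it is under cup 3 (prior 1/3): only cup 2 is available, probability 1; weight (1/3)·1 = 1/3.
The weights sum to 5/9.
So P(the pea under cup 3 | the dealer opened cup 2) = (1/3) / (5/9) = 3/5.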